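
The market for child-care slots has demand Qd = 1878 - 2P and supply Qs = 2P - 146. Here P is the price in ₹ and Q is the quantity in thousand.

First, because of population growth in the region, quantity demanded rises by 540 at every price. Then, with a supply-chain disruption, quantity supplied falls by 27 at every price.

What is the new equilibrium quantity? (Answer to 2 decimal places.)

1122.50

Initially, 1878 - 2P = 2P - 146, so 2024 = 4P and P = 506, Q = 866.
The shock moves the curves to Qd = 2418 - 2P and Qs = 2P - 173.
New equilibrium: 2418 - 2P = 2P - 173 ⇒ 2591 = 4P ⇒ P = 647.75, Q = 1122.5.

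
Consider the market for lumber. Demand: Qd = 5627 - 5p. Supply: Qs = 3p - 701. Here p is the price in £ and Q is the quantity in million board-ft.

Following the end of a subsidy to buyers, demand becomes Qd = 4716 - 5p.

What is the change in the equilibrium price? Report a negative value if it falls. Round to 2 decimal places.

-113.88

Initially, 5627 - 5p = 3p - 701, so 6328 = 8p and p = 791, Q = 1672.
After the shift, demand is Qd = 4716 - 5p and supply is Qs = 3p - 701.
Equate the new curves: 4716 - 5p = 3p - 701, giving 5417 = 8p, p = 677.125, Q = 1330.375.
Δp = 677.125 − 791 = -113.88.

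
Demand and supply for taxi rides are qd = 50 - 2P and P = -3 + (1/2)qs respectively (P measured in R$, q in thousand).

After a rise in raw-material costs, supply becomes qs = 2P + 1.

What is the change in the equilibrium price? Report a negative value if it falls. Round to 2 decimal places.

Before the shock: 50 - 2P = 2P + 6 ⇒ 44 = 4P ⇒ P = 11, q = 28.
The shock moves the curves to qd = 50 - 2P and qs = 2P + 1.
New equilibrium: 50 - 2P = 2P + 1 ⇒ 49 = 4P ⇒ P = 12.25, q = 25.5.
ΔP = 12.25 − 11 = +1.25.

+1.25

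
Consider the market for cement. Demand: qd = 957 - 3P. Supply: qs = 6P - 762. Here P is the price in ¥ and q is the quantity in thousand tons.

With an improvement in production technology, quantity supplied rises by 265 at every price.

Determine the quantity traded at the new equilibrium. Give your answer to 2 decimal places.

Initially, 957 - 3P = 6P - 762, so 1719 = 9P and P = 191, q = 384.
After the shift, demand is qd = 957 - 3P and supply is qs = 6P - 497.
New equilibrium: 957 - 3P = 6P - 497 ⇒ 1454 = 9P ⇒ P = 1454/9 ≈ 161.5556, q = 1417/3 ≈ 472.3333.

472.33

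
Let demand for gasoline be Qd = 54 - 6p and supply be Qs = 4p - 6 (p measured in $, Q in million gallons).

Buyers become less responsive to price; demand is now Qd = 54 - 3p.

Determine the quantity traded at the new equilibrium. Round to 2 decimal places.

Initially, 54 - 6p = 4p - 6, so 60 = 10p and p = 6, Q = 18.
After the shift, demand is Qd = 54 - 3p and supply is Qs = 4p - 6.
Equate the new curves: 54 - 3p = 4p - 6, giving 60 = 7p, p = 60/7 ≈ 8.5714, Q = 198/7 ≈ 28.2857.

28.29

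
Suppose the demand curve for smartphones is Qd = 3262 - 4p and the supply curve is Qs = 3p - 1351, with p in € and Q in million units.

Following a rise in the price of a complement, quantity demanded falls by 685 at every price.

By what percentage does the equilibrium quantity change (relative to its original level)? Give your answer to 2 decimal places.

-46.90

Original equilibrium: 3262 - 4p = 3p - 1351 gives 4613 = 7p, so p = 659 and Q = 626.
After the shift, demand is Qd = 2577 - 4p and supply is Qs = 3p - 1351.
Equate the new curves: 2577 - 4p = 3p - 1351, giving 3928 = 7p, p = 3928/7 ≈ 561.1429, Q = 2327/7 ≈ 332.4286.
%ΔQ = (332.4286 − 626) / 626 × 100 = -46.90%.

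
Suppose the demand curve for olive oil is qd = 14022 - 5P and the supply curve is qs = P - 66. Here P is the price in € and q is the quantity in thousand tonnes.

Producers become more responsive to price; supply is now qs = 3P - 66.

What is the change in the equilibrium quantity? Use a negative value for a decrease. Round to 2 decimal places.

Before the shock: 14022 - 5P = P - 66 ⇒ 14088 = 6P ⇒ P = 2348, q = 2282.
The shock moves the curves to qd = 14022 - 5P and qs = 3P - 66.
Clearing the new market: 14022 - 5P = 3P - 66, so P = 1761 and q = 5217.
Δq = 5217 − 2282 = +2935.00.

+2935.00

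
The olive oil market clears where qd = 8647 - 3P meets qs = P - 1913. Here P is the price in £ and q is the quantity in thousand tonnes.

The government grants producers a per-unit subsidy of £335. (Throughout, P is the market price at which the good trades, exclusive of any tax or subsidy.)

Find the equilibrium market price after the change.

Before the shock: 8647 - 3P = P - 1913 ⇒ 10560 = 4P ⇒ P = 2640, q = 727.
Since sellers receive the price plus the subsidy, the effective supply curve becomes qs = P - 1578.
Setting them equal: 8647 - 3P = P - 1578 → 10225 = 4P, so P = 2556.25 and q = 978.25.

2556.25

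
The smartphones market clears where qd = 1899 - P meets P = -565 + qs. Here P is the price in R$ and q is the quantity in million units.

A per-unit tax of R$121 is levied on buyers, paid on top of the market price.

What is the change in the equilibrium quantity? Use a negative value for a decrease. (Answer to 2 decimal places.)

-60.50

Solve the original market: 1899 - P = P + 565, hence P = 667 and q = 1232.
Since buyers pay the price plus the tax, the effective demand curve becomes qd = 1778 - P.
Clearing the new market: 1778 - P = P + 565, so P = 606.5 and q = 1171.5.
Δq = 1171.5 − 1232 = -60.50.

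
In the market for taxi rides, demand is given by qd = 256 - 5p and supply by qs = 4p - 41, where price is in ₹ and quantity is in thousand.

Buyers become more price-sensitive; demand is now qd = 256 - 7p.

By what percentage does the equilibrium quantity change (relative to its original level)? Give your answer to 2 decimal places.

Original equilibrium: 256 - 5p = 4p - 41 gives 297 = 9p, so p = 33 and q = 91.
The new curves are qd = 256 - 7p (demand) and qs = 4p - 41 (supply).
Setting them equal: 256 - 7p = 4p - 41 → 297 = 11p, so p = 27 and q = 67.
%Δq = (67 − 91) / 91 × 100 = -26.37%.

-26.37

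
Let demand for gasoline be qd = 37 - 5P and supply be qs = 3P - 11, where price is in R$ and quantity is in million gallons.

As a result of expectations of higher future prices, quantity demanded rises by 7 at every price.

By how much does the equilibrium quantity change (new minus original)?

+2.625

Original equilibrium: 37 - 5P = 3P - 11 gives 48 = 8P, so P = 6 and q = 7.
After the shift, demand is qd = 44 - 5P and supply is qs = 3P - 11.
Clearing the new market: 44 - 5P = 3P - 11, so P = 6.875 and q = 9.625.
Δq = 9.625 − 7 = +2.625.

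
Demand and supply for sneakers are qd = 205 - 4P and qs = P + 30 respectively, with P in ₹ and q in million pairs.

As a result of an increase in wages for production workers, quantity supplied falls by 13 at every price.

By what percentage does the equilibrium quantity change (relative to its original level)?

Before the shock: 205 - 4P = P + 30 ⇒ 175 = 5P ⇒ P = 35, q = 65.
The shock moves the curves to qd = 205 - 4P and qs = P + 17.
New equilibrium: 205 - 4P = P + 17 ⇒ 188 = 5P ⇒ P = 37.6, q = 54.6.
%Δq = (54.6 − 65) / 65 × 100 = -16%.

-16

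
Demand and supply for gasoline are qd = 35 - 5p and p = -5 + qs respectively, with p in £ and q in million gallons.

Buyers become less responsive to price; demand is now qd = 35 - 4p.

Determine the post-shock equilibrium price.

Original equilibrium: 35 - 5p = p + 5 gives 30 = 6p, so p = 5 and q = 10.
After the shift, demand is qd = 35 - 4p and supply is qs = p + 5.
Setting them equal: 35 - 4p = p + 5 → 30 = 5p, so p = 6 and q = 11.

6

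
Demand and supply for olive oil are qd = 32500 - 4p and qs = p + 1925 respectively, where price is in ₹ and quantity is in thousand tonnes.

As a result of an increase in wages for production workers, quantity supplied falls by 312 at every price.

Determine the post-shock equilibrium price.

Initially, 32500 - 4p = p + 1925, so 30575 = 5p and p = 6115, q = 8040.
The new curves are qd = 32500 - 4p (demand) and qs = p + 1613 (supply).
Equate the new curves: 32500 - 4p = p + 1613, giving 30887 = 5p, p = 6177.4, q = 7790.4.

6177.4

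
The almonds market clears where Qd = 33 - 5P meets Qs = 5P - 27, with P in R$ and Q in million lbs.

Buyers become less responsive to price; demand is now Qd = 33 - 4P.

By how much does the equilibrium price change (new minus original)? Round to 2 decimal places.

Solve the original market: 33 - 5P = 5P - 27, hence P = 6 and Q = 3.
With the change applied: demand Qd = 33 - 4P, supply Qs = 5P - 27.
Equate the new curves: 33 - 4P = 5P - 27, giving 60 = 9P, P = 20/3 ≈ 6.6667, Q = 19/3 ≈ 6.3333.
ΔP = 6.6667 − 6 = +0.67.

+0.67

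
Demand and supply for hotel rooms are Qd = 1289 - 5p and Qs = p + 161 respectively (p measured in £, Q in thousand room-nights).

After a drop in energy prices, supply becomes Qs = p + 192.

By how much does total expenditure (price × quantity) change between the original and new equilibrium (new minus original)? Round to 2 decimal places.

Original equilibrium: 1289 - 5p = p + 161 gives 1128 = 6p, so p = 188 and Q = 349.
The shock moves the curves to Qd = 1289 - 5p and Qs = p + 192.
Clearing the new market: 1289 - 5p = p + 192, so p = 1097/6 ≈ 182.8333 and Q = 2249/6 ≈ 374.8333.
Expenditure moves from 188×349 = 65612 to 182.8333×374.8333 = 68532.0278; change = +2920.03.

+2920.03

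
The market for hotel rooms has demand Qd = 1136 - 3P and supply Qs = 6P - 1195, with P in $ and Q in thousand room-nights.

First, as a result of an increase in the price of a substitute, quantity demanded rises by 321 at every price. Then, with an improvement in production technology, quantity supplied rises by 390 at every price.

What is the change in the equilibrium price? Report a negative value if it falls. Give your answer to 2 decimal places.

-7.67

Before the shock: 1136 - 3P = 6P - 1195 ⇒ 2331 = 9P ⇒ P = 259, Q = 359.
The shock moves the curves to Qd = 1457 - 3P and Qs = 6P - 805.
Clearing the new market: 1457 - 3P = 6P - 805, so P = 754/3 ≈ 251.3333 and Q = 703.
ΔP = 251.3333 − 259 = -7.67.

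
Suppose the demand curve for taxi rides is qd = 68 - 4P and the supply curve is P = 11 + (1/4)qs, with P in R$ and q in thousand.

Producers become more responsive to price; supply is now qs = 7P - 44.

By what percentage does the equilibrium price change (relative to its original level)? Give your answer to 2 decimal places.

-27.27

Original equilibrium: 68 - 4P = 4P - 44 gives 112 = 8P, so P = 14 and q = 12.
After the shift, demand is qd = 68 - 4P and supply is qs = 7P - 44.
Clearing the new market: 68 - 4P = 7P - 44, so P = 112/11 ≈ 10.1818 and q = 300/11 ≈ 27.2727.
%ΔP = (10.1818 − 14) / 14 × 100 = -27.27%.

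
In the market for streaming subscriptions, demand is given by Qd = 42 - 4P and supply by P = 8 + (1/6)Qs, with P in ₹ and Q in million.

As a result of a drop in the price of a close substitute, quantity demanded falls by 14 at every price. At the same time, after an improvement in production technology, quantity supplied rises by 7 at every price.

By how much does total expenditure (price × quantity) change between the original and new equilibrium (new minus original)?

-51.24

Initially, 42 - 4P = 6P - 48, so 90 = 10P and P = 9, Q = 6.
The shock moves the curves to Qd = 28 - 4P and Qs = 6P - 41.
Clearing the new market: 28 - 4P = 6P - 41, so P = 6.9 and Q = 0.4.
Expenditure moves from 9×6 = 54 to 6.9×0.4 = 2.76; change = -51.24.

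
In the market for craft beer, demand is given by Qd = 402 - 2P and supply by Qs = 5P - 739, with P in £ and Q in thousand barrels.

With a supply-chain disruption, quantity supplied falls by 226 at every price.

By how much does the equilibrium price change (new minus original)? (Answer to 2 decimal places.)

Before the shock: 402 - 2P = 5P - 739 ⇒ 1141 = 7P ⇒ P = 163, Q = 76.
With the change applied: demand Qd = 402 - 2P, supply Qs = 5P - 965.
New equilibrium: 402 - 2P = 5P - 965 ⇒ 1367 = 7P ⇒ P = 1367/7 ≈ 195.2857, Q = 80/7 ≈ 11.4286.
ΔP = 195.2857 − 163 = +32.29.

+32.29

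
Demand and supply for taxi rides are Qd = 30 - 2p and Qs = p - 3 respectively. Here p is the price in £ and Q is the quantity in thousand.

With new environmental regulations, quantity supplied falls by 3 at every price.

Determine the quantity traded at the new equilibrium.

6

Original equilibrium: 30 - 2p = p - 3 gives 33 = 3p, so p = 11 and Q = 8.
The new curves are Qd = 30 - 2p (demand) and Qs = p - 6 (supply).
Setting them equal: 30 - 2p = p - 6 → 36 = 3p, so p = 12 and Q = 6.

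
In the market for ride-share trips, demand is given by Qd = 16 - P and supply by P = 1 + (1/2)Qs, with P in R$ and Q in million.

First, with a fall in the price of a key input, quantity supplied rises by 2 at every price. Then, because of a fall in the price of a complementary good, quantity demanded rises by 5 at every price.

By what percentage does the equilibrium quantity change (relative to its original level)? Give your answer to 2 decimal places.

+40.00

Before the shock: 16 - P = 2P - 2 ⇒ 18 = 3P ⇒ P = 6, Q = 10.
After the shift, demand is Qd = 21 - P and supply is Qs = 2P.
Clearing the new market: 21 - P = 2P, so P = 7 and Q = 14.
%ΔQ = (14 − 10) / 10 × 100 = +40.00%.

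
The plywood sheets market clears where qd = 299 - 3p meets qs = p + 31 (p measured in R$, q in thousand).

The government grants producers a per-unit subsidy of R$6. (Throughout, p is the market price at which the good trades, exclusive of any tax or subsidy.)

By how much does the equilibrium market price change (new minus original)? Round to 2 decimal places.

-1.50

Original equilibrium: 299 - 3p = p + 31 gives 268 = 4p, so p = 67 and q = 98.
Since sellers receive the price plus the subsidy, the effective supply curve becomes qs = p + 37.
New equilibrium: 299 - 3p = p + 37 ⇒ 262 = 4p ⇒ p = 65.5, q = 102.5.
Δp = 65.5 − 67 = -1.50.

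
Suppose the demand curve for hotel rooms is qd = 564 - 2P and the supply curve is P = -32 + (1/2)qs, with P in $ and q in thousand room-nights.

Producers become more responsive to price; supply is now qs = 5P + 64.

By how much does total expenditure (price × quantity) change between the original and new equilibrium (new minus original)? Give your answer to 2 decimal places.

-9168.37

Before the shock: 564 - 2P = 2P + 64 ⇒ 500 = 4P ⇒ P = 125, q = 314.
The new curves are qd = 564 - 2P (demand) and qs = 5P + 64 (supply).
Clearing the new market: 564 - 2P = 5P + 64, so P = 500/7 ≈ 71.4286 and q = 2948/7 ≈ 421.1429.
Expenditure moves from 125×314 = 39250 to 71.4286×421.1429 = 30081.6327; change = -9168.37.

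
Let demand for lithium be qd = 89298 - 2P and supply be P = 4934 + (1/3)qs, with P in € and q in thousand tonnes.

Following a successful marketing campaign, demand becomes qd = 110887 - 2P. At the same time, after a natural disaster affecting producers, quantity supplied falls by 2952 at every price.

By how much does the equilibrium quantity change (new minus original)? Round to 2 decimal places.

Initially, 89298 - 2P = 3P - 14802, so 104100 = 5P and P = 20820, q = 47658.
After the shift, demand is qd = 110887 - 2P and supply is qs = 3P - 17754.
Clearing the new market: 110887 - 2P = 3P - 17754, so P = 25728.2 and q = 59430.6.
Δq = 59430.6 − 47658 = +11772.60.

+11772.60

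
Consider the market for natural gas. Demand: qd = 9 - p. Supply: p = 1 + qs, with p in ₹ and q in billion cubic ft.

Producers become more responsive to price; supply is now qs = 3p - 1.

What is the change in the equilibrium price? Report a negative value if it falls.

Before the shock: 9 - p = p - 1 ⇒ 10 = 2p ⇒ p = 5, q = 4.
With the change applied: demand qd = 9 - p, supply qs = 3p - 1.
New equilibrium: 9 - p = 3p - 1 ⇒ 10 = 4p ⇒ p = 2.5, q = 6.5.
Δp = 2.5 − 5 = -2.5.

-2.5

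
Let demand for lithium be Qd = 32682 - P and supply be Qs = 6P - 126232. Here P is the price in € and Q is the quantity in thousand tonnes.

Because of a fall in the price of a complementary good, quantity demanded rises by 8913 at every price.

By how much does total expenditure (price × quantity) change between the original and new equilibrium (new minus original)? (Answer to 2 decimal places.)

Before the shock: 32682 - P = 6P - 126232 ⇒ 158914 = 7P ⇒ P = 22702, Q = 9980.
After the shift, demand is Qd = 41595 - P and supply is Qs = 6P - 126232.
Setting them equal: 41595 - P = 6P - 126232 → 167827 = 7P, so P = 167827/7 ≈ 23975.2857 and Q = 123338/7 ≈ 17619.7143.
Expenditure moves from 22702×9980 = 226565960 to 23975.2857×17619.7143 = 422437684.2041; change = +195871724.20.

+195871724.20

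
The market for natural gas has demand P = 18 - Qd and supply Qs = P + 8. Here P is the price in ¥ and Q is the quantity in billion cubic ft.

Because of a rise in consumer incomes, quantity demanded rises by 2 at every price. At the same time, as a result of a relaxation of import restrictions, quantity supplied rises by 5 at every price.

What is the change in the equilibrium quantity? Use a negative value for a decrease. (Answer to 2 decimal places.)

Before the shock: 18 - P = P + 8 ⇒ 10 = 2P ⇒ P = 5, Q = 13.
The new curves are Qd = 20 - P (demand) and Qs = P + 13 (supply).
New equilibrium: 20 - P = P + 13 ⇒ 7 = 2P ⇒ P = 3.5, Q = 16.5.
ΔQ = 16.5 − 13 = +3.50.

+3.50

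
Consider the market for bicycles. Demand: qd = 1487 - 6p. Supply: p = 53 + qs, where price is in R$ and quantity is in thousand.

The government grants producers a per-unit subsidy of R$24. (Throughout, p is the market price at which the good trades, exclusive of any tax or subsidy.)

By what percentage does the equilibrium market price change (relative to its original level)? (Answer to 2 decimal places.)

-1.56

Before the shock: 1487 - 6p = p - 53 ⇒ 1540 = 7p ⇒ p = 220, q = 167.
Since sellers receive the price plus the subsidy, the effective supply curve becomes qs = p - 29.
New equilibrium: 1487 - 6p = p - 29 ⇒ 1516 = 7p ⇒ p = 1516/7 ≈ 216.5714, q = 1313/7 ≈ 187.5714.
%Δp = (216.5714 − 220) / 220 × 100 = -1.56%.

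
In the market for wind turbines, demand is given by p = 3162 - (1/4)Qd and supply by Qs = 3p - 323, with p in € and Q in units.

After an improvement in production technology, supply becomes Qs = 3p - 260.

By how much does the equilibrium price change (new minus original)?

Before the shock: 12648 - 4p = 3p - 323 ⇒ 12971 = 7p ⇒ p = 1853, Q = 5236.
With the change applied: demand Qd = 12648 - 4p, supply Qs = 3p - 260.
Setting them equal: 12648 - 4p = 3p - 260 → 12908 = 7p, so p = 1844 and Q = 5272.
Δp = 1844 − 1853 = -9.

-9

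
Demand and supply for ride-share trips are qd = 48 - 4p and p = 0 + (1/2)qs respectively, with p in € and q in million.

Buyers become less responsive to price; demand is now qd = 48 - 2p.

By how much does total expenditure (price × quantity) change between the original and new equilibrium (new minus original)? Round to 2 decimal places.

Solve the original market: 48 - 4p = 2p, hence p = 8 and q = 16.
With the change applied: demand qd = 48 - 2p, supply qs = 2p.
New equilibrium: 48 - 2p = 2p ⇒ 48 = 4p ⇒ p = 12, q = 24.
Expenditure moves from 8×16 = 128 to 12×24 = 288; change = +160.00.

+160.00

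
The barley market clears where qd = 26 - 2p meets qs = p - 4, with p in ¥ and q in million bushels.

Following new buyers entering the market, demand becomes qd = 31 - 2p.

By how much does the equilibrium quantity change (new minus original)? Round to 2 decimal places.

Before the shock: 26 - 2p = p - 4 ⇒ 30 = 3p ⇒ p = 10, q = 6.
With the change applied: demand qd = 31 - 2p, supply qs = p - 4.
Setting them equal: 31 - 2p = p - 4 → 35 = 3p, so p = 35/3 ≈ 11.6667 and q = 23/3 ≈ 7.6667.
Δq = 7.6667 − 6 = +1.67.

+1.67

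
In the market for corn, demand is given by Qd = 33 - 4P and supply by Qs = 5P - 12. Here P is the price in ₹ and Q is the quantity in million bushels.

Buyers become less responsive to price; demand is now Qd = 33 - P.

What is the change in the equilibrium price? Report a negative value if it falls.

Original equilibrium: 33 - 4P = 5P - 12 gives 45 = 9P, so P = 5 and Q = 13.
The shock moves the curves to Qd = 33 - P and Qs = 5P - 12.
Equate the new curves: 33 - P = 5P - 12, giving 45 = 6P, P = 7.5, Q = 25.5.
ΔP = 7.5 − 5 = +2.5.

+2.5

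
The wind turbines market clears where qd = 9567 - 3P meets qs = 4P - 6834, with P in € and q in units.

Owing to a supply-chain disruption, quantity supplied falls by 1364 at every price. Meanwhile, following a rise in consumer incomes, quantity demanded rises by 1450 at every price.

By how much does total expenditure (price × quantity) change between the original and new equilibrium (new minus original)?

+1690056

Initially, 9567 - 3P = 4P - 6834, so 16401 = 7P and P = 2343, q = 2538.
The new curves are qd = 11017 - 3P (demand) and qs = 4P - 8198 (supply).
Clearing the new market: 11017 - 3P = 4P - 8198, so P = 2745 and q = 2782.
Expenditure moves from 2343×2538 = 5946534 to 2745×2782 = 7636590; change = +1690056.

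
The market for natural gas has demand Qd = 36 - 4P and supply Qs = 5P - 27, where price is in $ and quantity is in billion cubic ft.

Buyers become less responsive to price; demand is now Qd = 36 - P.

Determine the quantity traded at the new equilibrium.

Solve the original market: 36 - 4P = 5P - 27, hence P = 7 and Q = 8.
With the change applied: demand Qd = 36 - P, supply Qs = 5P - 27.
New equilibrium: 36 - P = 5P - 27 ⇒ 63 = 6P ⇒ P = 10.5, Q = 25.5.

25.5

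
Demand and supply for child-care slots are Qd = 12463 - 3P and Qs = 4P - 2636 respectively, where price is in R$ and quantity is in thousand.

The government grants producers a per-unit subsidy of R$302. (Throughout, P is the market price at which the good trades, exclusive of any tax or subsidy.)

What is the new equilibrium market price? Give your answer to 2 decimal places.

1984.43

Initially, 12463 - 3P = 4P - 2636, so 15099 = 7P and P = 2157, Q = 5992.
Since sellers receive the price plus the subsidy, the effective supply curve becomes Qs = 4P - 1428.
Setting them equal: 12463 - 3P = 4P - 1428 → 13891 = 7P, so P = 13891/7 ≈ 1984.4286 and Q = 45568/7 ≈ 6509.7143.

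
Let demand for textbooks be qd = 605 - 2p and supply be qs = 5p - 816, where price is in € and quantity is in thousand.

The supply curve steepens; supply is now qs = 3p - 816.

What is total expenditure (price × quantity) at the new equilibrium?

Original equilibrium: 605 - 2p = 5p - 816 gives 1421 = 7p, so p = 203 and q = 199.
The shock moves the curves to qd = 605 - 2p and qs = 3p - 816.
Equate the new curves: 605 - 2p = 3p - 816, giving 1421 = 5p, p = 284.2, q = 36.6.
New expenditure = 284.2 × 36.6 = 10401.72.

10401.72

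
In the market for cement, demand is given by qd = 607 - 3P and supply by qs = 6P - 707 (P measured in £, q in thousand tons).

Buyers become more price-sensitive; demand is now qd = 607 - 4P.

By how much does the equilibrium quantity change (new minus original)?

Solve the original market: 607 - 3P = 6P - 707, hence P = 146 and q = 169.
After the shift, demand is qd = 607 - 4P and supply is qs = 6P - 707.
Clearing the new market: 607 - 4P = 6P - 707, so P = 131.4 and q = 81.4.
Δq = 81.4 − 169 = -87.6.

-87.6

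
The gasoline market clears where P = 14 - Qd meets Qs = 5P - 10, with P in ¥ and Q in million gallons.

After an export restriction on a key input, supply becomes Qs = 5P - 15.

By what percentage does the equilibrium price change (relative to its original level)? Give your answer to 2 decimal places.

Before the shock: 14 - P = 5P - 10 ⇒ 24 = 6P ⇒ P = 4, Q = 10.
The shock moves the curves to Qd = 14 - P and Qs = 5P - 15.
Equate the new curves: 14 - P = 5P - 15, giving 29 = 6P, P = 29/6 ≈ 4.8333, Q = 55/6 ≈ 9.1667.
%ΔP = (4.8333 − 4) / 4 × 100 = +20.83%.

+20.83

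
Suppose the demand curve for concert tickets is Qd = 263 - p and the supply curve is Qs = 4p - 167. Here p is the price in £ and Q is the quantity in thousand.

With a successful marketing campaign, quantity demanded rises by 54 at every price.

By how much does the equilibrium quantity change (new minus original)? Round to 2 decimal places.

Before the shock: 263 - p = 4p - 167 ⇒ 430 = 5p ⇒ p = 86, Q = 177.
With the change applied: demand Qd = 317 - p, supply Qs = 4p - 167.
New equilibrium: 317 - p = 4p - 167 ⇒ 484 = 5p ⇒ p = 96.8, Q = 220.2.
ΔQ = 220.2 − 177 = +43.20.

+43.20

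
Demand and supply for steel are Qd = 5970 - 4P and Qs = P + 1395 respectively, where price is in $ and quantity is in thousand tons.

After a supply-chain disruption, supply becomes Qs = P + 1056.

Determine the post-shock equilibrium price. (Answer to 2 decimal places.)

Before the shock: 5970 - 4P = P + 1395 ⇒ 4575 = 5P ⇒ P = 915, Q = 2310.
The shock moves the curves to Qd = 5970 - 4P and Qs = P + 1056.
Clearing the new market: 5970 - 4P = P + 1056, so P = 982.8 and Q = 2038.8.

982.80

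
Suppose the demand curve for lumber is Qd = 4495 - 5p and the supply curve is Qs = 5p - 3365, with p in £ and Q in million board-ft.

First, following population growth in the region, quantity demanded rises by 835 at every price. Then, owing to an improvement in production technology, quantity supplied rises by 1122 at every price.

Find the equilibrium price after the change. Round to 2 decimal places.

757.30

Before the shock: 4495 - 5p = 5p - 3365 ⇒ 7860 = 10p ⇒ p = 786, Q = 565.
The new curves are Qd = 5330 - 5p (demand) and Qs = 5p - 2243 (supply).
Setting them equal: 5330 - 5p = 5p - 2243 → 7573 = 10p, so p = 757.3 and Q = 1543.5.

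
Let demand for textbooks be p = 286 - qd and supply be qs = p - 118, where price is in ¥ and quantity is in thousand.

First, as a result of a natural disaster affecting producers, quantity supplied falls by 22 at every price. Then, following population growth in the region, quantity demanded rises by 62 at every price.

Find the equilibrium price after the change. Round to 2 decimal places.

Original equilibrium: 286 - p = p - 118 gives 404 = 2p, so p = 202 and q = 84.
The new curves are qd = 348 - p (demand) and qs = p - 140 (supply).
Equate the new curves: 348 - p = p - 140, giving 488 = 2p, p = 244, q = 104.

244.00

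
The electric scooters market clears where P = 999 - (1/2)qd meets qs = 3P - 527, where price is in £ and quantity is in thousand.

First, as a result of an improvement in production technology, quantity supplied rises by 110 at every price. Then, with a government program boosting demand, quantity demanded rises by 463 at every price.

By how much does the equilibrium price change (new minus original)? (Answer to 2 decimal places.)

+70.60

Solve the original market: 1998 - 2P = 3P - 527, hence P = 505 and q = 988.
The new curves are qd = 2461 - 2P (demand) and qs = 3P - 417 (supply).
Clearing the new market: 2461 - 2P = 3P - 417, so P = 575.6 and q = 1309.8.
ΔP = 575.6 − 505 = +70.60.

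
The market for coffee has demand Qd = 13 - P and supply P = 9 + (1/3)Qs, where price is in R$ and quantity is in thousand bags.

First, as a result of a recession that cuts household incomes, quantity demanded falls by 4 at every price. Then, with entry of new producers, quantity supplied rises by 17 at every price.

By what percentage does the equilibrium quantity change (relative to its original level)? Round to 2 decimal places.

Solve the original market: 13 - P = 3P - 27, hence P = 10 and Q = 3.
The shock moves the curves to Qd = 9 - P and Qs = 3P - 10.
New equilibrium: 9 - P = 3P - 10 ⇒ 19 = 4P ⇒ P = 4.75, Q = 4.25.
%ΔQ = (4.25 − 3) / 3 × 100 = +41.67%.

+41.67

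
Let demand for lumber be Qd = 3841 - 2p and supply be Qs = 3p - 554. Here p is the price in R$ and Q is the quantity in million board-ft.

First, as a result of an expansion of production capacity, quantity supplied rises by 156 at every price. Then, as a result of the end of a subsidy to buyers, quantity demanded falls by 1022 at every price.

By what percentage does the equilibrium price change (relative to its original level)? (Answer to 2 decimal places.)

Original equilibrium: 3841 - 2p = 3p - 554 gives 4395 = 5p, so p = 879 and Q = 2083.
With the change applied: demand Qd = 2819 - 2p, supply Qs = 3p - 398.
Setting them equal: 2819 - 2p = 3p - 398 → 3217 = 5p, so p = 643.4 and Q = 1532.2.
%Δp = (643.4 − 879) / 879 × 100 = -26.80%.

-26.80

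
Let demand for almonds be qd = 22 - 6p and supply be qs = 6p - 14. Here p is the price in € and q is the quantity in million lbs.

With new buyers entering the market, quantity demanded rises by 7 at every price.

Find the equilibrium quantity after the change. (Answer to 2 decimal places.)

7.50

Initially, 22 - 6p = 6p - 14, so 36 = 12p and p = 3, q = 4.
The new curves are qd = 29 - 6p (demand) and qs = 6p - 14 (supply).
Clearing the new market: 29 - 6p = 6p - 14, so p = 43/12 ≈ 3.5833 and q = 7.5.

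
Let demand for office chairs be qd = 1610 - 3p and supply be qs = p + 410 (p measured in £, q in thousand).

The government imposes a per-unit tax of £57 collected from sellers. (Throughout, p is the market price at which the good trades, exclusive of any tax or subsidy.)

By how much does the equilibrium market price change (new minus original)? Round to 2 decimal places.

Solve the original market: 1610 - 3p = p + 410, hence p = 300 and q = 710.
Since sellers keep the price net of the tax, the effective supply curve becomes qs = p + 353.
Clearing the new market: 1610 - 3p = p + 353, so p = 314.25 and q = 667.25.
Δp = 314.25 − 300 = +14.25.

+14.25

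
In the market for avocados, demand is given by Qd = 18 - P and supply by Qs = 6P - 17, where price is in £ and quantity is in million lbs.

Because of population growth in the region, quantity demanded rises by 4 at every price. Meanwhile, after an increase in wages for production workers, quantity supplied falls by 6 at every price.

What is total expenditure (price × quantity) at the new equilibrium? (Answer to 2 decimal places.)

100.10

Before the shock: 18 - P = 6P - 17 ⇒ 35 = 7P ⇒ P = 5, Q = 13.
With the change applied: demand Qd = 22 - P, supply Qs = 6P - 23.
Clearing the new market: 22 - P = 6P - 23, so P = 45/7 ≈ 6.4286 and Q = 109/7 ≈ 15.5714.
New expenditure = 6.4286 × 15.5714 = 100.10.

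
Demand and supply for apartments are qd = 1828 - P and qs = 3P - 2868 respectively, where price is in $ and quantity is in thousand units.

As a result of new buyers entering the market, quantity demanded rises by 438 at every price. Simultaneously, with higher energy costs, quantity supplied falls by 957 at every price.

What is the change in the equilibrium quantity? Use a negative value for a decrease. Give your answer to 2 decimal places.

+89.25

Original equilibrium: 1828 - P = 3P - 2868 gives 4696 = 4P, so P = 1174 and q = 654.
With the change applied: demand qd = 2266 - P, supply qs = 3P - 3825.
Clearing the new market: 2266 - P = 3P - 3825, so P = 1522.75 and q = 743.25.
Δq = 743.25 − 654 = +89.25.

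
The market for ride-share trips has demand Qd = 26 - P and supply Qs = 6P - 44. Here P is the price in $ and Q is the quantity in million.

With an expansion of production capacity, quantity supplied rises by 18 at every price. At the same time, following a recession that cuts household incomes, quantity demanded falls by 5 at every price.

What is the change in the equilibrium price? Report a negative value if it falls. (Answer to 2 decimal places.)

Initially, 26 - P = 6P - 44, so 70 = 7P and P = 10, Q = 16.
The shock moves the curves to Qd = 21 - P and Qs = 6P - 26.
New equilibrium: 21 - P = 6P - 26 ⇒ 47 = 7P ⇒ P = 47/7 ≈ 6.7143, Q = 100/7 ≈ 14.2857.
ΔP = 6.7143 − 10 = -3.29.

-3.29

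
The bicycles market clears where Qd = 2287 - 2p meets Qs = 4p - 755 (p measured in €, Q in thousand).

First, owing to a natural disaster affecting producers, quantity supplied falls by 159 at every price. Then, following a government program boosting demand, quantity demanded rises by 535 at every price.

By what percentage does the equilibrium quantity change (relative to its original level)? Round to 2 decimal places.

+23.85

Before the shock: 2287 - 2p = 4p - 755 ⇒ 3042 = 6p ⇒ p = 507, Q = 1273.
With the change applied: demand Qd = 2822 - 2p, supply Qs = 4p - 914.
New equilibrium: 2822 - 2p = 4p - 914 ⇒ 3736 = 6p ⇒ p = 1868/3 ≈ 622.6667, Q = 4730/3 ≈ 1576.6667.
%ΔQ = (1576.6667 − 1273) / 1273 × 100 = +23.85%.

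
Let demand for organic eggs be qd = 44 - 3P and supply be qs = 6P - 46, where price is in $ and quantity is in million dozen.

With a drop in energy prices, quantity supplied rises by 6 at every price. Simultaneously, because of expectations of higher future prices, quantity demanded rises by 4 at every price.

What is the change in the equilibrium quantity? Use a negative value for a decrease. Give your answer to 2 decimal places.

+4.67

Initially, 44 - 3P = 6P - 46, so 90 = 9P and P = 10, q = 14.
After the shift, demand is qd = 48 - 3P and supply is qs = 6P - 40.
Setting them equal: 48 - 3P = 6P - 40 → 88 = 9P, so P = 88/9 ≈ 9.7778 and q = 56/3 ≈ 18.6667.
Δq = 18.6667 − 14 = +4.67.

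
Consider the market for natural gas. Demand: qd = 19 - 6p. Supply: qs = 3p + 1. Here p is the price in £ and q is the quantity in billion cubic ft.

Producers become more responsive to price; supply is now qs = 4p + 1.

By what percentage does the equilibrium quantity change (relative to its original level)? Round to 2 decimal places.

+17.14

Initially, 19 - 6p = 3p + 1, so 18 = 9p and p = 2, q = 7.
After the shift, demand is qd = 19 - 6p and supply is qs = 4p + 1.
Setting them equal: 19 - 6p = 4p + 1 → 18 = 10p, so p = 1.8 and q = 8.2.
%Δq = (8.2 − 7) / 7 × 100 = +17.14%.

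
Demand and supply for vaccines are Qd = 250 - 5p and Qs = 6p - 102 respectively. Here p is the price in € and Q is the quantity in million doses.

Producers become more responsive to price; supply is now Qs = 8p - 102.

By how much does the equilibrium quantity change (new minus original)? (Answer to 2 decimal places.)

+24.62

Original equilibrium: 250 - 5p = 6p - 102 gives 352 = 11p, so p = 32 and Q = 90.
After the shift, demand is Qd = 250 - 5p and supply is Qs = 8p - 102.
Clearing the new market: 250 - 5p = 8p - 102, so p = 352/13 ≈ 27.0769 and Q = 1490/13 ≈ 114.6154.
ΔQ = 114.6154 − 90 = +24.62.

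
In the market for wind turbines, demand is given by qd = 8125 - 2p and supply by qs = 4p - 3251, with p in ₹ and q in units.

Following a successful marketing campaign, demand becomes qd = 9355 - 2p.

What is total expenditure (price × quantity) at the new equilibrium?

10826453

Initially, 8125 - 2p = 4p - 3251, so 11376 = 6p and p = 1896, q = 4333.
The shock moves the curves to qd = 9355 - 2p and qs = 4p - 3251.
Clearing the new market: 9355 - 2p = 4p - 3251, so p = 2101 and q = 5153.
New expenditure = 2101 × 5153 = 10826453.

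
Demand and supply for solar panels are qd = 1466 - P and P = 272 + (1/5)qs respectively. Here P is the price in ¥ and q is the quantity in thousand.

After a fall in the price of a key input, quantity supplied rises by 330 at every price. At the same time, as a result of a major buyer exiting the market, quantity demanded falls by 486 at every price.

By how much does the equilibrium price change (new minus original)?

Original equilibrium: 1466 - P = 5P - 1360 gives 2826 = 6P, so P = 471 and q = 995.
After the shift, demand is qd = 980 - P and supply is qs = 5P - 1030.
New equilibrium: 980 - P = 5P - 1030 ⇒ 2010 = 6P ⇒ P = 335, q = 645.
ΔP = 335 − 471 = -136.

-136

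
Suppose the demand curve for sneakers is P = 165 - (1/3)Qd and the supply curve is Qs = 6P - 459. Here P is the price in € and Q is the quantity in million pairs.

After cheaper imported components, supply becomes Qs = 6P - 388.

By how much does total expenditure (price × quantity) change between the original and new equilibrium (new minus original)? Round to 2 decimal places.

+925.63

Original equilibrium: 495 - 3P = 6P - 459 gives 954 = 9P, so P = 106 and Q = 177.
After the shift, demand is Qd = 495 - 3P and supply is Qs = 6P - 388.
Clearing the new market: 495 - 3P = 6P - 388, so P = 883/9 ≈ 98.1111 and Q = 602/3 ≈ 200.6667.
Expenditure moves from 106×177 = 18762 to 98.1111×200.6667 = 19687.6296; change = +925.63.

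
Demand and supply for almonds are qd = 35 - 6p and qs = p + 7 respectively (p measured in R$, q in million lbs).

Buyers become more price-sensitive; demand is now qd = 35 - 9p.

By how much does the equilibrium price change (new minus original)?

-1.2

Original equilibrium: 35 - 6p = p + 7 gives 28 = 7p, so p = 4 and q = 11.
With the change applied: demand qd = 35 - 9p, supply qs = p + 7.
Setting them equal: 35 - 9p = p + 7 → 28 = 10p, so p = 2.8 and q = 9.8.
Δp = 2.8 − 4 = -1.2.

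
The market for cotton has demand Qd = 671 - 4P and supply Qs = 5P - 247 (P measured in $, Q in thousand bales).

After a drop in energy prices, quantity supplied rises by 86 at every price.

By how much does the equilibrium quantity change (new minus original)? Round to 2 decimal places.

+38.22

Original equilibrium: 671 - 4P = 5P - 247 gives 918 = 9P, so P = 102 and Q = 263.
The new curves are Qd = 671 - 4P (demand) and Qs = 5P - 161 (supply).
New equilibrium: 671 - 4P = 5P - 161 ⇒ 832 = 9P ⇒ P = 832/9 ≈ 92.4444, Q = 2711/9 ≈ 301.2222.
ΔQ = 301.2222 − 263 = +38.22.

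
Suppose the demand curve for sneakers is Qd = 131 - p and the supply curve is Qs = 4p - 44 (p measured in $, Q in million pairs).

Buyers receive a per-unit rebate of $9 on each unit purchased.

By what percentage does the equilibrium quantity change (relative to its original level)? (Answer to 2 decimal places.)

Solve the original market: 131 - p = 4p - 44, hence p = 35 and Q = 96.
Since buyers' out-of-pocket price is the market price minus the rebate, the effective demand curve becomes Qd = 140 - p.
Setting them equal: 140 - p = 4p - 44 → 184 = 5p, so p = 36.8 and Q = 103.2.
%ΔQ = (103.2 − 96) / 96 × 100 = +7.50%.

+7.50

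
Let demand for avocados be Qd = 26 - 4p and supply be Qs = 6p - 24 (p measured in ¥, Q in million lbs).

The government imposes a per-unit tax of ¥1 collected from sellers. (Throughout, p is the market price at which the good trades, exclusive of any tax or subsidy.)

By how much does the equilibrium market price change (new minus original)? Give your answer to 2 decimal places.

Initially, 26 - 4p = 6p - 24, so 50 = 10p and p = 5, Q = 6.
Since sellers keep the price net of the tax, the effective supply curve becomes Qs = 6p - 30.
Equate the new curves: 26 - 4p = 6p - 30, giving 56 = 10p, p = 5.6, Q = 3.6.
Δp = 5.6 − 5 = +0.60.

+0.60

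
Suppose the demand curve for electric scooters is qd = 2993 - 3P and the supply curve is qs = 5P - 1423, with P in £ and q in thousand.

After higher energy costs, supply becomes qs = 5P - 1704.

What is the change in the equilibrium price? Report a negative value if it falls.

+35.125

Initially, 2993 - 3P = 5P - 1423, so 4416 = 8P and P = 552, q = 1337.
The new curves are qd = 2993 - 3P (demand) and qs = 5P - 1704 (supply).
New equilibrium: 2993 - 3P = 5P - 1704 ⇒ 4697 = 8P ⇒ P = 587.125, q = 1231.625.
ΔP = 587.125 − 552 = +35.125.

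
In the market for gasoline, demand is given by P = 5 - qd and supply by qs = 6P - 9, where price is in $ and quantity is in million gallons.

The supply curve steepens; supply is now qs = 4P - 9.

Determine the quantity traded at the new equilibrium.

Initially, 5 - P = 6P - 9, so 14 = 7P and P = 2, q = 3.
After the shift, demand is qd = 5 - P and supply is qs = 4P - 9.
Clearing the new market: 5 - P = 4P - 9, so P = 2.8 and q = 2.2.

2.2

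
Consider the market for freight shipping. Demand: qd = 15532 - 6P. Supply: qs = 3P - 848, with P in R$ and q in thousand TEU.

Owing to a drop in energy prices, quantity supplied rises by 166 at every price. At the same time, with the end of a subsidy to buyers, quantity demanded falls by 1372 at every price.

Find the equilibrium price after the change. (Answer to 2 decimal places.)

1649.11

Initially, 15532 - 6P = 3P - 848, so 16380 = 9P and P = 1820, q = 4612.
After the shift, demand is qd = 14160 - 6P and supply is qs = 3P - 682.
New equilibrium: 14160 - 6P = 3P - 682 ⇒ 14842 = 9P ⇒ P = 14842/9 ≈ 1649.1111, q = 12796/3 ≈ 4265.3333.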